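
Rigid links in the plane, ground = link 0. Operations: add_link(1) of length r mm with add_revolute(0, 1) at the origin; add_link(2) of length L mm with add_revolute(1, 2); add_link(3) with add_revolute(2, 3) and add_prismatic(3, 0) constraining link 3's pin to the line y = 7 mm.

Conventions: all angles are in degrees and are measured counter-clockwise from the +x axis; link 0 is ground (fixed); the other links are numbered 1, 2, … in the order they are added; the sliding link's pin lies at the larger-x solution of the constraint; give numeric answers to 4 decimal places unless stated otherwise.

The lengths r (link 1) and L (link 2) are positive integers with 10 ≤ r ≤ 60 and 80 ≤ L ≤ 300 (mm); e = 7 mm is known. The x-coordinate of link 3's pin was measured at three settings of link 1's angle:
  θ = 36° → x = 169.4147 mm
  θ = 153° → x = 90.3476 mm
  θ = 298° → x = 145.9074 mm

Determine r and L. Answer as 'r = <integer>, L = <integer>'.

constraint per measurement: (x − r cos θ)² + (r sin θ − e)² = L²
subtracting the θ₁ and θ₂ equations cancels the r² and L² terms:
r = (x₁² − x₂²) / (2[(x₁cos θ₁ + e sin θ₁) − (x₂cos θ₂ + e sin θ₂)]) = 47.0000 → r = 47
L² = (x₁ − r cos θ₁)² + (r sin θ₁ − e)² = 17688.9970 → L = 133.0000 → L = 133
check at θ₃=298°: x = 145.9074 (printed 145.9074) ✓

r = 47, L = 133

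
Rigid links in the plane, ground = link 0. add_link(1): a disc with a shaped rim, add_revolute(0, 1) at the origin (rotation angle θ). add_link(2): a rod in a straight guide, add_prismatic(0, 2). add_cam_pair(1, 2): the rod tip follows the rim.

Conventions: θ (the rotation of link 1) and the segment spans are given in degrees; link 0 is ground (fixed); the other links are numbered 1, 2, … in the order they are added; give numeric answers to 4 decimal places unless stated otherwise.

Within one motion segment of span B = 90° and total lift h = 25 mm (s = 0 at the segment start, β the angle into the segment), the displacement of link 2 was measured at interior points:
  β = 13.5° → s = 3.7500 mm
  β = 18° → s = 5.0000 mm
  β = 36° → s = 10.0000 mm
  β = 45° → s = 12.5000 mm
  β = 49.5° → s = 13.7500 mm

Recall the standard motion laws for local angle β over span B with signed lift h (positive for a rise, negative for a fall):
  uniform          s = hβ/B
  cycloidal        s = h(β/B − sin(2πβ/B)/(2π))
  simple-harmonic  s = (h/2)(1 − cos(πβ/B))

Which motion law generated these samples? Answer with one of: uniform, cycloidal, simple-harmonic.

candidates at β/B = r: uniform s = h·r (linear in β); cycloidal s = h·(r − sin(2πr)/(2π)); simple-harmonic s = (h/2)(1 − cos(πr))
β=13.5°: printed 3.7500 | uniform 3.7500, cycloidal 0.5310, simple-harmonic 1.3624
β=18°: printed 5.0000 | uniform 5.0000, cycloidal 1.2159, simple-harmonic 2.3873
β=36°: printed 10.0000 | uniform 10.0000, cycloidal 7.6613, simple-harmonic 8.6373
β=45°: printed 12.5000 | uniform 12.5000, cycloidal 12.5000, simple-harmonic 12.5000
β=49.5°: printed 13.7500 | uniform 13.7500, cycloidal 14.9795, simple-harmonic 14.4554
only one law matches every sample → uniform

uniform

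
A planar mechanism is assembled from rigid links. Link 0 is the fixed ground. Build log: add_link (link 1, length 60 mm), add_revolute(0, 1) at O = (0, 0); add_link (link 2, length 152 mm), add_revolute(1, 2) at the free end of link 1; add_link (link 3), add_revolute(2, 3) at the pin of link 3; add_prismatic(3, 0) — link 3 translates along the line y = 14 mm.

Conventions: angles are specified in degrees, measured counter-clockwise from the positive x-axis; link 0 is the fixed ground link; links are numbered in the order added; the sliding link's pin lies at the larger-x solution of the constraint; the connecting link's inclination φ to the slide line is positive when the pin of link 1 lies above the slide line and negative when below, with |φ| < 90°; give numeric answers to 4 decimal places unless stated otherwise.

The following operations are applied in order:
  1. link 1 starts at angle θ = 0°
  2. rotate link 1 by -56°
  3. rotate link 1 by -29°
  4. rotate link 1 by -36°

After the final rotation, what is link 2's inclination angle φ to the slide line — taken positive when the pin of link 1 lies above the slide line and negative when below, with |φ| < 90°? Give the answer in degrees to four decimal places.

geometry: r = 60 mm, L = 152 mm, e = 14 mm; θ starts at 0°
rotate link 1 by -56°: θ ← 0° -56° = -56°
rotate link 1 by -29°: θ ← -56° -29° = -85°
rotate link 1 by -36°: θ ← -85° -36° = -121°
h = r sin θ − e = -51.430038 − 14 = -65.430038
sin φ = h / L = -65.430038 / 152 = -0.43046078
φ = arcsin(-0.43046078) = -25.496806°

-25.4968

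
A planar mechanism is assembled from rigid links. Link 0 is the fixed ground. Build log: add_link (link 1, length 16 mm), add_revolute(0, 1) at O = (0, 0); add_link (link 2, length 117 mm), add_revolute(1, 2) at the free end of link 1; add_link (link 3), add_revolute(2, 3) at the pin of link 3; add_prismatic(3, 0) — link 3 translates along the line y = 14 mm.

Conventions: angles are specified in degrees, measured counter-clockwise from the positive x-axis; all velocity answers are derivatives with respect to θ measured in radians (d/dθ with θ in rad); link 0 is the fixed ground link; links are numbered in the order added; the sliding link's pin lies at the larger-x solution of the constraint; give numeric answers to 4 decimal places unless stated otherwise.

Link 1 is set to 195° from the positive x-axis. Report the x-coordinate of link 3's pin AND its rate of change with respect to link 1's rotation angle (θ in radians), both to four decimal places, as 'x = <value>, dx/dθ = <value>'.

geometry: r = 16 mm, L = 117 mm, e = 14 mm
crank pin P = (r cos θ, r sin θ) = (-15.454813, -4.141105)
h = r sin θ − e = -4.141105 − 14 = -18.141105
x = r cos θ + √(L² − h²) = -15.454813 + 115.585035 = 100.130222
dx/dθ = −r sin θ − h·r cos θ/√(L² − h²) (θ in radians; h = -18.141105) = 1.715467

x = 100.1302, dx/dθ = 1.7155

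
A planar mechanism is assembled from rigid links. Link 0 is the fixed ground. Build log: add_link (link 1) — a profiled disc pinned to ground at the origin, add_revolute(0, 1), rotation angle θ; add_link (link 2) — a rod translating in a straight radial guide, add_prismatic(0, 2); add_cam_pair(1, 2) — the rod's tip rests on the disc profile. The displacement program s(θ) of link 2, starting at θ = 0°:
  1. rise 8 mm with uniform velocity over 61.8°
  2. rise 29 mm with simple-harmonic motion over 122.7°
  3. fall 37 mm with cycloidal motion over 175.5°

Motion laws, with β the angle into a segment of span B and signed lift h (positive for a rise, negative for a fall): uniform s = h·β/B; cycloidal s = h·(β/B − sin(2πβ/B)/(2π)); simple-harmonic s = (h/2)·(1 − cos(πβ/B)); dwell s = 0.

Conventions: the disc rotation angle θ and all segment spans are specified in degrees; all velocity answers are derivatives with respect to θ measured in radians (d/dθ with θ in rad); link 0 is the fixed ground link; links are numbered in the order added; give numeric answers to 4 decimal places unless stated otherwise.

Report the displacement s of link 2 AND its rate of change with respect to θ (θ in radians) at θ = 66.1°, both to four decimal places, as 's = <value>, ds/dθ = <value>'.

seg 1 [0°–61.8°] uniform, h=8: full span → s += 8 → s = 8.0000
seg 2 [61.8°–184.5°] simple-harmonic, h=29: θ=66.1° here. β=4.3, B=122.7. 29/2·(1 − cos(π·0.0350)) = 0.0878 → s = 8.0878
velocity in seg [61.8°–184.5°] (simple-harmonic), θ in radians: β = 4.3° = 0.0750 rad, B = 122.7° = 2.1415 rad; ds/dθ = (πh/(2B)) sin(πβ/B) = (π·29/(2·2.1415)) sin(π·0.0350) = 2.337179 mm/rad

s = 8.0878, ds/dθ = 2.3372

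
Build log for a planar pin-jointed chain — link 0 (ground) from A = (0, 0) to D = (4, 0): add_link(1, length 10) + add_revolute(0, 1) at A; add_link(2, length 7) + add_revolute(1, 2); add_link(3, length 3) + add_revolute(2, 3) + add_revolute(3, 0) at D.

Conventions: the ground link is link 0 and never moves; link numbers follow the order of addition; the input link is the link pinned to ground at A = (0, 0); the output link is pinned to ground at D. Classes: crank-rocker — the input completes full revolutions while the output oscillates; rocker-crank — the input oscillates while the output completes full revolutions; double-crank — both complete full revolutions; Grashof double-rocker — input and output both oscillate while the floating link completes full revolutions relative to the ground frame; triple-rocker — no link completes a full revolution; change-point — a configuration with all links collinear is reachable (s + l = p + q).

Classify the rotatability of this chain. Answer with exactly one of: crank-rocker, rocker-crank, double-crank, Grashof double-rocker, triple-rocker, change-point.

lengths: ground=4, input=10, coupler=7, output=3
sorted: s=3 (shortest), l=10 (longest), p+q=11
s + l = 13 vs p + q = 11
s + l > p + q → non-Grashof → no link fully rotates → triple-rocker

triple-rocker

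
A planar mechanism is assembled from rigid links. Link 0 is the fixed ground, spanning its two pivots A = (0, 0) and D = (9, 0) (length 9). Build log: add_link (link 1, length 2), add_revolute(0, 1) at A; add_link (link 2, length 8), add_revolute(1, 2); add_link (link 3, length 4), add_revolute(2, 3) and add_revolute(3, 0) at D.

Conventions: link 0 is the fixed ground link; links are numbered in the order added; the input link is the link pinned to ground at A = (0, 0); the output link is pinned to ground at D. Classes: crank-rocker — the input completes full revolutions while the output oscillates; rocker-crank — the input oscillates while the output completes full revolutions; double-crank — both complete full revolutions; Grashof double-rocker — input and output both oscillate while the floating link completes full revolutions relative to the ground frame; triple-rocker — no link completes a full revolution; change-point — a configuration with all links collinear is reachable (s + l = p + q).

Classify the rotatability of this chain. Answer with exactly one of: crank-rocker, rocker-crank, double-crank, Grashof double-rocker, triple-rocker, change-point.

lengths: ground=9, input=2, coupler=8, output=4
sorted: s=2 (shortest), l=9 (longest), p+q=12
s + l = 11 vs p + q = 12
s + l < p + q (Grashof) with shortest = input link → crank-rocker

crank-rocker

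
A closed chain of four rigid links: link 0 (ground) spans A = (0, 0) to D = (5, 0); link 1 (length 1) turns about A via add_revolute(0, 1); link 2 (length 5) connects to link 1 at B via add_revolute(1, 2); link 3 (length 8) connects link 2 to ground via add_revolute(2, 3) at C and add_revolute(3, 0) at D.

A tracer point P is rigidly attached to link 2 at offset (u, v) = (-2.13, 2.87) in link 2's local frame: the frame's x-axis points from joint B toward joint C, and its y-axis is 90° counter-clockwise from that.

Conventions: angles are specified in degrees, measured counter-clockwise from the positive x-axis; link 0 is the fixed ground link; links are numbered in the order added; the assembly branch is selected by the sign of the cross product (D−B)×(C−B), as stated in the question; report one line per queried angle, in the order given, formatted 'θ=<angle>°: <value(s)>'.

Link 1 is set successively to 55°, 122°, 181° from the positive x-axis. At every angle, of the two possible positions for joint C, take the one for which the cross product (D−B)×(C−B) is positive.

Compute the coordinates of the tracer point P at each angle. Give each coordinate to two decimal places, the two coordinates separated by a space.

A=(0,0), D=(5.00,0)
θ=55°: B = A + 1.00·(cos55°, sin55°) = (0.5736, 0.8192)
θ=55°: |BD| = 4.5016
θ=55°: circle(B,5.00) ∩ circle(D,8.00): a=-2.0810, h=4.5464
θ=55°:   candidates: C₊=(-0.6454,5.6683) cross=20.466; C₋=(-2.3000,-3.2726) cross=-20.466
θ=55°:   branch + wants cross > 0 → take C=(-0.6454,5.6683) (cross=20.466)
θ=55°: ex = (C−B)/|BC| = (-0.2438,0.9698); ey = (-0.9698,-0.2438)
θ=55°: P = B + -2.13·ex + 2.87·ey = (-1.6905,-1.9463)
θ=122°: B = A + 1.00·(cos122°, sin122°) = (-0.5299, 0.8480)
θ=122°: |BD| = 5.5946
θ=122°: circle(B,5.00) ∩ circle(D,8.00): a=-0.6882, h=4.9524
θ=122°:   candidates: C₊=(-0.4595,5.8476) cross=27.707; C₋=(-1.9609,-3.9428) cross=-27.707
θ=122°:   branch + wants cross > 0 → take C=(-0.4595,5.8476) (cross=27.707)
θ=122°: ex = (C−B)/|BC| = (0.0141,0.9999); ey = (-0.9999,0.0141)
θ=122°: P = B + -2.13·ex + 2.87·ey = (-3.4296,-1.2413)
θ=181°: B = A + 1.00·(cos181°, sin181°) = (-0.9998, -0.0175)
θ=181°: |BD| = 5.9999
θ=181°: circle(B,5.00) ∩ circle(D,8.00): a=-0.2501, h=4.9937
θ=181°:   candidates: C₊=(-1.2645,4.9755) cross=29.962; C₋=(-1.2355,-5.0119) cross=-29.962
θ=181°:   branch + wants cross > 0 → take C=(-1.2645,4.9755) (cross=29.962)
θ=181°: ex = (C−B)/|BC| = (-0.0529,0.9986); ey = (-0.9986,-0.0529)
θ=181°: P = B + -2.13·ex + 2.87·ey = (-3.7531,-2.2964)

θ=55°: -1.69 -1.95
θ=122°: -3.43 -1.24
θ=181°: -3.75 -2.30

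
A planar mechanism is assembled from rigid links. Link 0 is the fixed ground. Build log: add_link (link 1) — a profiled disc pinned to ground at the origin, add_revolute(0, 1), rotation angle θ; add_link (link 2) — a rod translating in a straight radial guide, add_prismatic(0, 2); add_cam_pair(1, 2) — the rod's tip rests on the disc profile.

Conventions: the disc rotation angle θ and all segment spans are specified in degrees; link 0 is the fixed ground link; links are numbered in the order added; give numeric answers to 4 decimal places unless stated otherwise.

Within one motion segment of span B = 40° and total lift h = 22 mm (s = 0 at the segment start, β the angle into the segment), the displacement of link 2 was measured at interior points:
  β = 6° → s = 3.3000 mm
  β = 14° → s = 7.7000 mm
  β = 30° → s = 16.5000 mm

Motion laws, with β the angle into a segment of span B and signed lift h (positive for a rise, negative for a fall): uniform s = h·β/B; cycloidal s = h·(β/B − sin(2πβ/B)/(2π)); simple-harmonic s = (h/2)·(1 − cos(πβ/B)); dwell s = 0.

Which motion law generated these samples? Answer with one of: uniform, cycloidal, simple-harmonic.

candidates at β/B = r: uniform s = h·r (linear in β); cycloidal s = h·(r − sin(2πr)/(2π)); simple-harmonic s = (h/2)(1 − cos(πr))
β=6°: printed 3.3000 | uniform 3.3000, cycloidal 0.4673, simple-harmonic 1.1989
β=14°: printed 7.7000 | uniform 7.7000, cycloidal 4.8673, simple-harmonic 6.0061
β=30°: printed 16.5000 | uniform 16.5000, cycloidal 20.0014, simple-harmonic 18.7782
only one law matches every sample → uniform

uniform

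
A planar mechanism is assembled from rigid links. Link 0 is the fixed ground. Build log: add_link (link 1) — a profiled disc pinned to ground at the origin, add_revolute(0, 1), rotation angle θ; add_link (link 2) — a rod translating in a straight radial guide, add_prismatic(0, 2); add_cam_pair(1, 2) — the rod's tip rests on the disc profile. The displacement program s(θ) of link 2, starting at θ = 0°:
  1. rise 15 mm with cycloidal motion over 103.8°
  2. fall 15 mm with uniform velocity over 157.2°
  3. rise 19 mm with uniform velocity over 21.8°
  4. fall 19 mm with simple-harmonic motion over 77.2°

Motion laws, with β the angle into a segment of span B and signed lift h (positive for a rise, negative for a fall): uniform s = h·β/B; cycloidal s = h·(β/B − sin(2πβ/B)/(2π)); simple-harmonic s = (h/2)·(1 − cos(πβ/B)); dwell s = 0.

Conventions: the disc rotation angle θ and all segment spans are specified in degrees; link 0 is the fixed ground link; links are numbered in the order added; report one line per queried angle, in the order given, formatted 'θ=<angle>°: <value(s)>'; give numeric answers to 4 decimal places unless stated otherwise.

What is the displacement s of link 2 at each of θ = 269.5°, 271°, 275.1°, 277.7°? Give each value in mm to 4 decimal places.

seg 1 [0°–103.8°] cycloidal, h=15: full span → s += 15 → s = 15.0000
seg 2 [103.8°–261°] uniform, h=-15: full span → s += -15 → s = 0.0000
seg 3 [261°–282.8°] uniform, h=19: θ=269.5° here. β=8.5, B=21.8. 19·8.5/21.8 = 7.4083 → s = 7.4083
seg 3 [261°–282.8°] uniform, h=19: θ=271° here. β=10, B=21.8. 19·10/21.8 = 8.7156 → s = 8.7156
seg 3 [261°–282.8°] uniform, h=19: θ=275.1° here. β=14.1, B=21.8. 19·14.1/21.8 = 12.2890 → s = 12.2890
seg 3 [261°–282.8°] uniform, h=19: θ=277.7° here. β=16.7, B=21.8. 19·16.7/21.8 = 14.5550 → s = 14.5550

θ=269.5°: 7.4083
θ=271°: 8.7156
θ=275.1°: 12.2890
θ=277.7°: 14.5550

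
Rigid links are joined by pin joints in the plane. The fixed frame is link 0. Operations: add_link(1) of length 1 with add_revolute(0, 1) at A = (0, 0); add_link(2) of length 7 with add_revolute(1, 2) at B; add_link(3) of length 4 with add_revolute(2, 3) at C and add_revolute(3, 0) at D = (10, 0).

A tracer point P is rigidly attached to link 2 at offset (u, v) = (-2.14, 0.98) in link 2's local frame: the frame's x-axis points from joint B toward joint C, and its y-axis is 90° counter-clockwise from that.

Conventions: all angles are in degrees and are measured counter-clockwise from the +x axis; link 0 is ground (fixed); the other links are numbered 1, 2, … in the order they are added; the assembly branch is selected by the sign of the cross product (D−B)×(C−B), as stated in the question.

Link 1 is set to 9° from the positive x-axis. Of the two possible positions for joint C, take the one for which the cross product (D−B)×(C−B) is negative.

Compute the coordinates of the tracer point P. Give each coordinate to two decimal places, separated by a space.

A=(0,0), D=(10.00,0)
B = A + 1.00·(cos9°, sin9°) = (0.9877, 0.1564)
|BD| = 9.0137
circle(B,7.00) ∩ circle(D,4.00): a=6.3374, h=2.9728
  candidates: C₊=(7.3757,3.0188) cross=26.796; C₋=(7.2725,-2.9259) cross=-26.796
  branch - wants cross < 0 → take C=(7.2725,-2.9259) (cross=-26.796)
ex = (C−B)/|BC| = (0.8978,-0.4403); ey = (0.4403,0.8978)
P = B + -2.14·ex + 0.98·ey = (-0.5021,1.9786)

-0.50 1.98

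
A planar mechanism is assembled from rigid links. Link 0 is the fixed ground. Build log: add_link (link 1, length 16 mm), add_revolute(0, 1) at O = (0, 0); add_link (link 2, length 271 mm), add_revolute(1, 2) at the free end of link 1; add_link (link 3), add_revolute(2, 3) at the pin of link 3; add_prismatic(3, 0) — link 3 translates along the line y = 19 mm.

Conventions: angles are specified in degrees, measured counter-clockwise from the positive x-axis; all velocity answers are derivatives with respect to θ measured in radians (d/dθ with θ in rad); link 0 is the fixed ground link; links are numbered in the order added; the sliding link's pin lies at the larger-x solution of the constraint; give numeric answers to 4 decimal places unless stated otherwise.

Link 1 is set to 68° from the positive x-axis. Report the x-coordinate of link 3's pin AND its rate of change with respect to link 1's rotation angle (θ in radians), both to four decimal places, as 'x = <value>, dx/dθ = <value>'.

geometry: r = 16 mm, L = 271 mm, e = 19 mm
crank pin P = (r cos θ, r sin θ) = (5.993705, 14.834942)
h = r sin θ − e = 14.834942 − 19 = -4.165058
x = r cos θ + √(L² − h²) = 5.993705 + 270.967991 = 276.961697
dx/dθ = −r sin θ − h·r cos θ/√(L² − h²) (θ in radians; h = -4.165058) = -14.742812

x = 276.9617, dx/dθ = -14.7428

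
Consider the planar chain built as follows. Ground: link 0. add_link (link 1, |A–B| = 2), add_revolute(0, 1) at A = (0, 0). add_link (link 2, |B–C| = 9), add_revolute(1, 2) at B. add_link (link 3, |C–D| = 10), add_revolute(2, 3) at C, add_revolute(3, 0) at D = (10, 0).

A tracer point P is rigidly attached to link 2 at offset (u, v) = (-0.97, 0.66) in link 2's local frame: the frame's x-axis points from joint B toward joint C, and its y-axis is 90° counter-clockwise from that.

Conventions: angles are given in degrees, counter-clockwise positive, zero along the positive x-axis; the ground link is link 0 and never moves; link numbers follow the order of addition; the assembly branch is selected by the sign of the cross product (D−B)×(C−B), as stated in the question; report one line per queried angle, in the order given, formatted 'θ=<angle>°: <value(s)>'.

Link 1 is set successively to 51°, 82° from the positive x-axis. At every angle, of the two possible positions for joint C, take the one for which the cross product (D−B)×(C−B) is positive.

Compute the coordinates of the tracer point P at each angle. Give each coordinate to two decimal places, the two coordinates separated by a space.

A=(0,0), D=(10.00,0)
θ=51°: B = A + 2.00·(cos51°, sin51°) = (1.2586, 1.5543)
θ=51°: |BD| = 8.8785
θ=51°: circle(B,9.00) ∩ circle(D,10.00): a=3.3692, h=8.3456
θ=51°:   candidates: C₊=(6.0368,9.1811) cross=74.096; C₋=(3.1148,-7.2522) cross=-74.096
θ=51°:   branch + wants cross > 0 → take C=(6.0368,9.1811) (cross=74.096)
θ=51°: ex = (C−B)/|BC| = (0.5309,0.8474); ey = (-0.8474,0.5309)
θ=51°: P = B + -0.97·ex + 0.66·ey = (0.1844,1.0827)
θ=82°: B = A + 2.00·(cos82°, sin82°) = (0.2783, 1.9805)
θ=82°: |BD| = 9.9213
θ=82°: circle(B,9.00) ∩ circle(D,10.00): a=4.0031, h=8.0607
θ=82°:   candidates: C₊=(5.8100,9.0799) cross=79.973; C₋=(2.5918,-6.7170) cross=-79.973
θ=82°:   branch + wants cross > 0 → take C=(5.8100,9.0799) (cross=79.973)
θ=82°: ex = (C−B)/|BC| = (0.6146,0.7888); ey = (-0.7888,0.6146)
θ=82°: P = B + -0.97·ex + 0.66·ey = (-0.8385,1.6210)

θ=51°: 0.18 1.08
θ=82°: -0.84 1.62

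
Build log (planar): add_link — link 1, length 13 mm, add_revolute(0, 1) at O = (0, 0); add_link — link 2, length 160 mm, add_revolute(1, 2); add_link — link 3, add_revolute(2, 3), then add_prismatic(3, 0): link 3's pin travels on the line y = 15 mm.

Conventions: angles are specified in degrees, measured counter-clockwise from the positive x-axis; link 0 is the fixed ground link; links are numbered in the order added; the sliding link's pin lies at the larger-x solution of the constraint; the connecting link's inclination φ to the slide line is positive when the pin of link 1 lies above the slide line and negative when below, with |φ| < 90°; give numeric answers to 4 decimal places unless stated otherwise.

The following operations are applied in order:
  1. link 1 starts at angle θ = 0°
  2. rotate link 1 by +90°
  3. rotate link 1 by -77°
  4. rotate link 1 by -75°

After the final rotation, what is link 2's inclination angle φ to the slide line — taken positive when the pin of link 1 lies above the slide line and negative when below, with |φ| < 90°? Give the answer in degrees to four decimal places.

geometry: r = 13 mm, L = 160 mm, e = 15 mm; θ starts at 0°
rotate link 1 by +90°: θ ← 0° +90° = 90°
rotate link 1 by -77°: θ ← 90° -77° = 13°
rotate link 1 by -75°: θ ← 13° -75° = -62°
h = r sin θ − e = -11.478319 − 15 = -26.478319
sin φ = h / L = -26.478319 / 160 = -0.16548949
φ = arcsin(-0.16548949) = -9.525671°

-9.5257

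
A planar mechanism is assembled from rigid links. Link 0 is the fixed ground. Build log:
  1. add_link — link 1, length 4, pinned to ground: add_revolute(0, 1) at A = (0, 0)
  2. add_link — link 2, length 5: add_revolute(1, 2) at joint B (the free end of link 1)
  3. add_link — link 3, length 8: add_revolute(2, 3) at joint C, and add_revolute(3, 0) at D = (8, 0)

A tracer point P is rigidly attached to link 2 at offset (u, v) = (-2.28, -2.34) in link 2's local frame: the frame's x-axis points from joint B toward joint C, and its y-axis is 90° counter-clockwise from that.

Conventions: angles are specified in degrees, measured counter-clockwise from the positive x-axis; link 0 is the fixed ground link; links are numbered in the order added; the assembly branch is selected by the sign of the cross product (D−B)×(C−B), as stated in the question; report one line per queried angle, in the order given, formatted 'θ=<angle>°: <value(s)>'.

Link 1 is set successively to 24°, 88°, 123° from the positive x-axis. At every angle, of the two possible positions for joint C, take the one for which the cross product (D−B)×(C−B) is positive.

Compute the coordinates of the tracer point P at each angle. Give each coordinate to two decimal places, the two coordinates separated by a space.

A=(0,0), D=(8.00,0)
θ=24°: B = A + 4.00·(cos24°, sin24°) = (3.6542, 1.6269)
θ=24°: |BD| = 4.6404
θ=24°: circle(B,5.00) ∩ circle(D,8.00): a=-1.8821, h=4.6323
θ=24°:   candidates: C₊=(3.5157,6.6250) cross=21.495; C₋=(0.2675,-2.0514) cross=-21.495
θ=24°:   branch + wants cross > 0 → take C=(3.5157,6.6250) (cross=21.495)
θ=24°: ex = (C−B)/|BC| = (-0.0277,0.9996); ey = (-0.9996,-0.0277)
θ=24°: P = B + -2.28·ex + -2.34·ey = (6.0564,-0.5874)
θ=88°: B = A + 4.00·(cos88°, sin88°) = (0.1396, 3.9976)
θ=88°: |BD| = 8.8185
θ=88°: circle(B,5.00) ∩ circle(D,8.00): a=2.1980, h=4.4910
θ=88°:   candidates: C₊=(4.1346,7.0042) cross=39.604; C₋=(0.0630,-1.0018) cross=-39.604
θ=88°:   branch + wants cross > 0 → take C=(4.1346,7.0042) (cross=39.604)
θ=88°: ex = (C−B)/|BC| = (0.7990,0.6013); ey = (-0.6013,0.7990)
θ=88°: P = B + -2.28·ex + -2.34·ey = (-0.2750,0.7569)
θ=123°: B = A + 4.00·(cos123°, sin123°) = (-2.1786, 3.3547)
θ=123°: |BD| = 10.7171
θ=123°: circle(B,5.00) ∩ circle(D,8.00): a=3.5390, h=3.5320
θ=123°:   candidates: C₊=(2.2882,5.6014) cross=37.853; C₋=(0.0770,-1.1076) cross=-37.853
θ=123°:   branch + wants cross > 0 → take C=(2.2882,5.6014) (cross=37.853)
θ=123°: ex = (C−B)/|BC| = (0.8934,0.4493); ey = (-0.4493,0.8934)
θ=123°: P = B + -2.28·ex + -2.34·ey = (-3.1639,0.2397)

θ=24°: 6.06 -0.59
θ=88°: -0.28 0.76
θ=123°: -3.16 0.24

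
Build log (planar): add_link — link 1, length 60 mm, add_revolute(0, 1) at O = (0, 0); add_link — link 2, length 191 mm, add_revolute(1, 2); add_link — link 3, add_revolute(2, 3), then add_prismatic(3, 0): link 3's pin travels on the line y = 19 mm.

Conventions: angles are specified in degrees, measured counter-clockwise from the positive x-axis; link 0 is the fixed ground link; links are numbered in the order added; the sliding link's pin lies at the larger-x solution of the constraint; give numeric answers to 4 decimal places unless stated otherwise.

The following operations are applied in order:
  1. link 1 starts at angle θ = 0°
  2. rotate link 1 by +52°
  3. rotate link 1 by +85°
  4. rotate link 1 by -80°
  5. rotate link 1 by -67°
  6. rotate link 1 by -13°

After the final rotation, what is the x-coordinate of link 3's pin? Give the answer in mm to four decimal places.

geometry: r = 60 mm, L = 191 mm, e = 19 mm; θ starts at 0°
rotate link 1 by +52°: θ ← 0° +52° = 52°
rotate link 1 by +85°: θ ← 52° +85° = 137°
rotate link 1 by -80°: θ ← 137° -80° = 57°
rotate link 1 by -67°: θ ← 57° -67° = -10°
rotate link 1 by -13°: θ ← -10° -13° = -23°
crank pin P = (r cos θ, r sin θ) = (55.230291, -23.443868)
h = r sin θ − e = -23.443868 − 19 = -42.443868
x = r cos θ + √(L² − h²) = 55.230291 + 186.224376 = 241.454667

241.4547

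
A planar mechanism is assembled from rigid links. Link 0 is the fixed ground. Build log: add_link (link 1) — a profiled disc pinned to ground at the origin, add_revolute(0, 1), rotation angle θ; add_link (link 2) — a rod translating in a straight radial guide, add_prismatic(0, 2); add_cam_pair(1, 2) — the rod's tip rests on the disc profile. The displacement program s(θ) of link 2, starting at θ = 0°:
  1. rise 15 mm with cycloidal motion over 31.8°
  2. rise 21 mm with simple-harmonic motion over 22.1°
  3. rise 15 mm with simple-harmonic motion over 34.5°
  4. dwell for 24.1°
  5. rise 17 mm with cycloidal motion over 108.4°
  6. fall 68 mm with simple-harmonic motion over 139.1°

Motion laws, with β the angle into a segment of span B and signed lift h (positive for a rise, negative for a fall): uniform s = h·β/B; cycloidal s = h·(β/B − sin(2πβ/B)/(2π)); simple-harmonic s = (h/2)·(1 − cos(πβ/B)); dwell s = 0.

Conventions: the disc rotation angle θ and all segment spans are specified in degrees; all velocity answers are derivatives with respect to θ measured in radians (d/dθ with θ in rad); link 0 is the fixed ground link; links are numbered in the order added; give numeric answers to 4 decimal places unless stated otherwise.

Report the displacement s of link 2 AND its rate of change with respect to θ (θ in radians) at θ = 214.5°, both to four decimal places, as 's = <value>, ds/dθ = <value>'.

seg 1 [0°–31.8°] cycloidal, h=15: full span → s += 15 → s = 15.0000
seg 2 [31.8°–53.9°] simple-harmonic, h=21: full span → s += 21 → s = 36.0000
seg 3 [53.9°–88.4°] simple-harmonic, h=15: full span → s += 15 → s = 51.0000
seg 4 [88.4°–112.5°] dwell: s stays 51.0000
seg 5 [112.5°–220.9°] cycloidal, h=17: θ=214.5° here. β=102, B=108.4. 17·(0.9410 − sin(2π·0.9410)/(2π)) = 16.9771 → s = 67.9771
velocity in seg [112.5°–220.9°] (cycloidal), θ in radians: β = 102° = 1.7802 rad, B = 108.4° = 1.8919 rad; ds/dθ = (h/B)(1 − cos(2πβ/B)) = (17/1.8919)(1 − cos(2π·0.9410)) = 0.611206 mm/rad

s = 67.9771, ds/dθ = 0.6112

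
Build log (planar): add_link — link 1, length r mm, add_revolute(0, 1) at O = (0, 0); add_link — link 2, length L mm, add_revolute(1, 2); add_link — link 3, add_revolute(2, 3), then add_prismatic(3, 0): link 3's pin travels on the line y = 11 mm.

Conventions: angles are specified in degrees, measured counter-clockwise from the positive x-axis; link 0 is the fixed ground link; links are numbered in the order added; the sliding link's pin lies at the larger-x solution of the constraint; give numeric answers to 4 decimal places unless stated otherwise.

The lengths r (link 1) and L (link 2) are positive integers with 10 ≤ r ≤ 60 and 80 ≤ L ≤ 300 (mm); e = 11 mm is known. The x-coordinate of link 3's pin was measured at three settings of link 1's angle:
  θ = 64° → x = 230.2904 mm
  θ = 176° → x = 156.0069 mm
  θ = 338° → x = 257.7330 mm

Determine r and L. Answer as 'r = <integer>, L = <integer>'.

constraint per measurement: (x − r cos θ)² + (r sin θ − e)² = L²
subtracting the θ₁ and θ₂ equations cancels the r² and L² terms:
r = (x₁² − x₂²) / (2[(x₁cos θ₁ + e sin θ₁) − (x₂cos θ₂ + e sin θ₂)]) = 54.0001 → r = 54
L² = (x₁ − r cos θ₁)² + (r sin θ₁ − e)² = 44100.0130 → L = 210.0000 → L = 210
check at θ₃=338°: x = 257.7330 (printed 257.7330) ✓

r = 54, L = 210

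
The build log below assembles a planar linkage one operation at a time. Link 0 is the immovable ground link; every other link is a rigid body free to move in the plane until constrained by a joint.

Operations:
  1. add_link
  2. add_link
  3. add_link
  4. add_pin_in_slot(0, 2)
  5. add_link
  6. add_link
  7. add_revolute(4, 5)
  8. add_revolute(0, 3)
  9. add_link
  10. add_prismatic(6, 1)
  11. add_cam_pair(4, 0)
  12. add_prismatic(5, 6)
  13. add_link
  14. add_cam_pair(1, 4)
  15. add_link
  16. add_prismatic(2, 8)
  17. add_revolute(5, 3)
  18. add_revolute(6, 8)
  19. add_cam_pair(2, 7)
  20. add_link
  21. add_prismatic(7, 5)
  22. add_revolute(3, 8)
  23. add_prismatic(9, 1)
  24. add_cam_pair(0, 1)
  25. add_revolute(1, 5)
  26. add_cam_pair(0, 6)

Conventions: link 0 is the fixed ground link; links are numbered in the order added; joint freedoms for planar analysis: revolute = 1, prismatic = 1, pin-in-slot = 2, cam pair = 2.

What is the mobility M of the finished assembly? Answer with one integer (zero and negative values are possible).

L=1 J1=0 J2=0
add link → L=2 J1=0 J2=0
add link → L=3 J1=0 J2=0
add link → L=4 J1=0 J2=0
PS@0,2 dof=2 J2 → L=4 J1=0 J2=1
add link → L=5 J1=0 J2=1
add link → L=6 J1=0 J2=1
R@4,5 dof=1 J1 → L=6 J1=1 J2=1
R@0,3 dof=1 J1 → L=6 J1=2 J2=1
add link → L=7 J1=2 J2=1
P@6,1 dof=1 J1 → L=7 J1=3 J2=1
C@4,0 dof=2 J2 → L=7 J1=3 J2=2
P@5,6 dof=1 J1 → L=7 J1=4 J2=2
add link → L=8 J1=4 J2=2
C@1,4 dof=2 J2 → L=8 J1=4 J2=3
add link → L=9 J1=4 J2=3
P@2,8 dof=1 J1 → L=9 J1=5 J2=3
R@5,3 dof=1 J1 → L=9 J1=6 J2=3
R@6,8 dof=1 J1 → L=9 J1=7 J2=3
C@2,7 dof=2 J2 → L=9 J1=7 J2=4
add link → L=10 J1=7 J2=4
P@7,5 dof=1 J1 → L=10 J1=8 J2=4
R@3,8 dof=1 J1 → L=10 J1=9 J2=4
P@9,1 dof=1 J1 → L=10 J1=10 J2=4
C@0,1 dof=2 J2 → L=10 J1=10 J2=5
R@1,5 dof=1 J1 → L=10 J1=11 J2=5
C@0,6 dof=2 J2 → L=10 J1=11 J2=6
M=3(L−1)−2J1−J2=3·9−2·11−6=-1

M = -1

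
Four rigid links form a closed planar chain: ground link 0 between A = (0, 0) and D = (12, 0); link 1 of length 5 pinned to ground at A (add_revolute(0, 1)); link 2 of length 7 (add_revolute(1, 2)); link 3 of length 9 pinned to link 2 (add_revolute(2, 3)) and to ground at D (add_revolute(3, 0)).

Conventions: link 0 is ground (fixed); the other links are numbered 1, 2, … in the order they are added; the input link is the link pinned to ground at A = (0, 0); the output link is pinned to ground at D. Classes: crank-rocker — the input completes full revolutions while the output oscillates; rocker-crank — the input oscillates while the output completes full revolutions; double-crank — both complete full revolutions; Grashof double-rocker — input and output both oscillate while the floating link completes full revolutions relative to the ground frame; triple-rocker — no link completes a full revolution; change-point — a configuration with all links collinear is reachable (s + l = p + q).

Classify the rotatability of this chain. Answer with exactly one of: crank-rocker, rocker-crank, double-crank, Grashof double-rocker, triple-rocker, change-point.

lengths: ground=12, input=5, coupler=7, output=9
sorted: s=5 (shortest), l=12 (longest), p+q=16
s + l = 17 vs p + q = 16
s + l > p + q → non-Grashof → no link fully rotates → triple-rocker

triple-rocker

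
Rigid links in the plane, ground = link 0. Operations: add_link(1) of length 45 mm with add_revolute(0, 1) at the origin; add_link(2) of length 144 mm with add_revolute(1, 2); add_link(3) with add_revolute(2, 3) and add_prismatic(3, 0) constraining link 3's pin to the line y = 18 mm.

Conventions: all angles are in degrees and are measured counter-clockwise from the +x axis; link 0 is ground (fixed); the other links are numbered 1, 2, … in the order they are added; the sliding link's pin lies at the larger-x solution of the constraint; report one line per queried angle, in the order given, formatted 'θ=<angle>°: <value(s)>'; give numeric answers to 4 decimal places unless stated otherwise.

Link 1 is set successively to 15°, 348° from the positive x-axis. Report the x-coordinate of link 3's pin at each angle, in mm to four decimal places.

geometry: r = 45 mm, L = 144 mm, e = 18 mm
θ=15°: crank pin P = (r cos θ, r sin θ) = (43.466662, 11.646857)
θ=15°: h = r sin θ − e = 11.646857 − 18 = -6.353143
θ=15°: x = r cos θ + √(L² − h²) = 43.466662 + 143.859784 = 187.326447
θ=348°: crank pin P = (r cos θ, r sin θ) = (44.016642, -9.356026)
θ=348°: h = r sin θ − e = -9.356026 − 18 = -27.356026
θ=348°: x = r cos θ + √(L² − h²) = 44.016642 + 141.377678 = 185.394320

θ=15°: 187.3264
θ=348°: 185.3943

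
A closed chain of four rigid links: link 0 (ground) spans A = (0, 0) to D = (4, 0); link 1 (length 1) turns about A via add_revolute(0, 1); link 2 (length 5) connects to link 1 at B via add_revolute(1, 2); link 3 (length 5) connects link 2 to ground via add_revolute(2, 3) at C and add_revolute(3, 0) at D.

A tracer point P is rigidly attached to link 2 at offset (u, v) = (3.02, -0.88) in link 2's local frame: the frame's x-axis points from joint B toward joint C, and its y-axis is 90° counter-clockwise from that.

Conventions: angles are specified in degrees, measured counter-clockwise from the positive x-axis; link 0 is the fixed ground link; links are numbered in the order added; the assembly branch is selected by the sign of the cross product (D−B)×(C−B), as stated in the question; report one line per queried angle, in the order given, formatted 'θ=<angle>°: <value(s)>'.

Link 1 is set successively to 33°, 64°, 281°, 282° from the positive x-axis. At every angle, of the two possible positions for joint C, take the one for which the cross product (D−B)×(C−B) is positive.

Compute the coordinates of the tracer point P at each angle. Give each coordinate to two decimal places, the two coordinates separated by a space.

A=(0,0), D=(4.00,0)
θ=33°: B = A + 1.00·(cos33°, sin33°) = (0.8387, 0.5446)
θ=33°: |BD| = 3.2079
θ=33°: circle(B,5.00) ∩ circle(D,5.00): a=1.6040, h=4.7358
θ=33°:   candidates: C₊=(3.2234,4.9393) cross=15.192; C₋=(1.6153,-4.3947) cross=-15.192
θ=33°:   branch + wants cross > 0 → take C=(3.2234,4.9393) (cross=15.192)
θ=33°: ex = (C−B)/|BC| = (0.4769,0.8789); ey = (-0.8789,0.4769)
θ=33°: P = B + 3.02·ex + -0.88·ey = (3.0525,2.7793)
θ=64°: B = A + 1.00·(cos64°, sin64°) = (0.4384, 0.8988)
θ=64°: |BD| = 3.6733
θ=64°: circle(B,5.00) ∩ circle(D,5.00): a=1.8366, h=4.6505
θ=64°:   candidates: C₊=(3.3571,4.9585) cross=17.082; C₋=(1.0813,-4.0597) cross=-17.082
θ=64°:   branch + wants cross > 0 → take C=(3.3571,4.9585) (cross=17.082)
θ=64°: ex = (C−B)/|BC| = (0.5837,0.8119); ey = (-0.8119,0.5837)
θ=64°: P = B + 3.02·ex + -0.88·ey = (2.9158,2.8372)
θ=281°: B = A + 1.00·(cos281°, sin281°) = (0.1908, -0.9816)
θ=281°: |BD| = 3.9336
θ=281°: circle(B,5.00) ∩ circle(D,5.00): a=1.9668, h=4.5969
θ=281°:   candidates: C₊=(0.9483,3.9607) cross=18.083; C₋=(3.2425,-4.9423) cross=-18.083
θ=281°:   branch + wants cross > 0 → take C=(0.9483,3.9607) (cross=18.083)
θ=281°: ex = (C−B)/|BC| = (0.1515,0.9885); ey = (-0.9885,0.1515)
θ=281°: P = B + 3.02·ex + -0.88·ey = (1.5182,1.8702)
θ=282°: B = A + 1.00·(cos282°, sin282°) = (0.2079, -0.9781)
θ=282°: |BD| = 3.9162
θ=282°: circle(B,5.00) ∩ circle(D,5.00): a=1.9581, h=4.6006
θ=282°:   candidates: C₊=(0.9549,3.9657) cross=18.017; C₋=(3.2531,-4.9439) cross=-18.017
θ=282°:   branch + wants cross > 0 → take C=(0.9549,3.9657) (cross=18.017)
θ=282°: ex = (C−B)/|BC| = (0.1494,0.9888); ey = (-0.9888,0.1494)
θ=282°: P = B + 3.02·ex + -0.88·ey = (1.5292,1.8765)

θ=33°: 3.05 2.78
θ=64°: 2.92 2.84
θ=281°: 1.52 1.87
θ=282°: 1.53 1.88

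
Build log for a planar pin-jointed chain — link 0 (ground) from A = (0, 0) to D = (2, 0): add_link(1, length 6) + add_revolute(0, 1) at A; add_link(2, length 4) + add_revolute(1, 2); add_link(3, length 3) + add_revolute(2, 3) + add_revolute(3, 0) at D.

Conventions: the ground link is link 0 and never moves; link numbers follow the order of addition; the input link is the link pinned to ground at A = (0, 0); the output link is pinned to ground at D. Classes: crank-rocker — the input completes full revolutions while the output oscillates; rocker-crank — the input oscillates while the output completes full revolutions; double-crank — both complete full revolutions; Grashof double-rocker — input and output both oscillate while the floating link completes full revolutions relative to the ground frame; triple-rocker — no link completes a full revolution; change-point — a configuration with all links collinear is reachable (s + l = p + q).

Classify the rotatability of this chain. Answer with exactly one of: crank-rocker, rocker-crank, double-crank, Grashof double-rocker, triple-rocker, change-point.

lengths: ground=2, input=6, coupler=4, output=3
sorted: s=2 (shortest), l=6 (longest), p+q=7
s + l = 8 vs p + q = 7
s + l > p + q → non-Grashof → no link fully rotates → triple-rocker

triple-rocker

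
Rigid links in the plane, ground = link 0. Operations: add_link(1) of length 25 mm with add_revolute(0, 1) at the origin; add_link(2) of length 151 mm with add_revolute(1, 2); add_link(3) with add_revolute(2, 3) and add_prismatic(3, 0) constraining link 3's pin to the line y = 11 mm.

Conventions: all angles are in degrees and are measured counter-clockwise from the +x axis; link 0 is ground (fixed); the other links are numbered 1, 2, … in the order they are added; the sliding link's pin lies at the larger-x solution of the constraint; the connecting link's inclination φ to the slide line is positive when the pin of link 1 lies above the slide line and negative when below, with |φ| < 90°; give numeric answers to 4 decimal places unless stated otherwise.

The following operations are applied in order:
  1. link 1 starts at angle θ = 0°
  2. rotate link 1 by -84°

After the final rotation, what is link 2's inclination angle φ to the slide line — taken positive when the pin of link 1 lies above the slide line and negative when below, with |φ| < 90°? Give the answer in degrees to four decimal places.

geometry: r = 25 mm, L = 151 mm, e = 11 mm; θ starts at 0°
rotate link 1 by -84°: θ ← 0° -84° = -84°
h = r sin θ − e = -24.863047 − 11 = -35.863047
sin φ = h / L = -35.863047 / 151 = -0.23750363
φ = arcsin(-0.23750363) = -13.739249°

-13.7392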